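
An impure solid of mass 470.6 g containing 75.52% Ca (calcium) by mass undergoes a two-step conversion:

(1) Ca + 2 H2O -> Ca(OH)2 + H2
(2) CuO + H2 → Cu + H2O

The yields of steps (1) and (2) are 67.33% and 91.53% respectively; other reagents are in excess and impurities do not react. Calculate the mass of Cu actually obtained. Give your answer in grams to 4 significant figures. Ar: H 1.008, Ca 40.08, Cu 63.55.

347.3 g

Pure Ca = 470.6 × 0.7552 = 355.40 g.
M(Ca) = 40.08 g/mol.
M(Cu) = 63.55 g/mol.
n(Ca) = 355.40 / 40.08 = 8.8672 mol.
Step 1 (Ca:H2 = 1:1): theoretical n(H2) = 8.8672 mol; at 67.33% yield, n(H2) = 5.9703 mol.
Step 2 (H2:Cu = 1:1): theoretical n(Cu) = 5.9703 mol, so theoretical mass = 5.9703 × 63.55 = 379.41 g.
At 91.53% yield, actual mass of Cu = 379.41 × 0.9153 = 347.28 g.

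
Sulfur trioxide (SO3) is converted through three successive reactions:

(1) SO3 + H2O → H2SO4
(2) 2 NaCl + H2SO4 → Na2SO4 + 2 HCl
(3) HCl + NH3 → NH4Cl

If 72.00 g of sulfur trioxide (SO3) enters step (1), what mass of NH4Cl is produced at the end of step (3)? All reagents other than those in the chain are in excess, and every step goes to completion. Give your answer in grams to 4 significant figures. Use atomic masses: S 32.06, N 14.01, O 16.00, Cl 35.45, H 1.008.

M(SO3) = 32.06 + 3(16.00) = 80.06 g/mol.
M(NH4Cl) = 14.01 + 4(1.008) + 35.45 = 53.492 g/mol.
n(SO3) = 72.00 / 80.06 = 0.89933 mol.
Reaction (1): SO3→H2SO4 ratio 1:1 ⇒ n(H2SO4) = 0.89933 mol.
Reaction (2): H2SO4→HCl ratio 1:2 ⇒ n(HCl) = 1.7987 mol.
Reaction (3): HCl→NH4Cl ratio 1:1 ⇒ n(NH4Cl) = 1.7987 mol.
Mass of NH4Cl = 1.7987 × 53.492 = 96.213 g.

96.21 g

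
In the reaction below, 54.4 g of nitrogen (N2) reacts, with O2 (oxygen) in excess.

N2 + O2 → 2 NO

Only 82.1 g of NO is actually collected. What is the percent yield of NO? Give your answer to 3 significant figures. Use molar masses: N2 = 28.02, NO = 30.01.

70.5 %

n(N2) = 54.40 g / 28.02 g/mol = 1.941 mol.
From the equation the N2:NO mole ratio is 1:2, so n(NO) = 1.941 × 2/1 = 3.883 mol.
Mass of NO = 3.883 mol × 30.01 g/mol = 116.5 g.
This is the theoretical yield. Percent yield = 82.1 g / 116.5 g × 100% = 70.46%.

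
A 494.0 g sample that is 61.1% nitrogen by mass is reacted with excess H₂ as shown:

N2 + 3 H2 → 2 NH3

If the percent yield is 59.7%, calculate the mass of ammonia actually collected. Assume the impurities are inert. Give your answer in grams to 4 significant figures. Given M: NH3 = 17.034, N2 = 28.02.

Pure N2 available = 494.0 g × 0.611 = 301.83 g.
n(N2) = 301.83 g / 28.02 g/mol = 10.772 mol.
From the equation the N2:NH3 mole ratio is 1:2, so n(NH3) = 10.772 × 2/1 = 21.544 mol.
Mass of NH3 = 21.544 mol × 17.034 g/mol = 366.98 g.
Actual mass collected = 366.98 g × 0.597 = 219.09 g.

219.1 g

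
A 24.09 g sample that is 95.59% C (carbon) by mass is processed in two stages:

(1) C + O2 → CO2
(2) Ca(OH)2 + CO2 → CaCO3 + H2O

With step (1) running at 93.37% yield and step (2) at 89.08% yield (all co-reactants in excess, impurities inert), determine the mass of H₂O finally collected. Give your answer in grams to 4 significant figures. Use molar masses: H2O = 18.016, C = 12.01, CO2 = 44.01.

28.73 g

Pure C = 24.09 × 0.9559 = 23.028 g.
n(C) = 23.028 / 12.01 = 1.9174 mol.
Step 1 (C:CO2 = 1:1): theoretical n(CO2) = 1.9174 mol; at 93.37% yield, n(CO2) = 1.7902 mol.
Step 2 (CO2:H2O = 1:1): theoretical n(H2O) = 1.7902 mol, so theoretical mass = 1.7902 × 18.016 = 32.253 g.
At 89.08% yield, actual mass of H2O = 32.253 × 0.8908 = 28.731 g.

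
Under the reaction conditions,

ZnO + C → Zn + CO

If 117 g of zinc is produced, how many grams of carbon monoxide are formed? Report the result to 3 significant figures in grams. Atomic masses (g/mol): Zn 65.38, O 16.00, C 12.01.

M(Zn) = 65.38 g/mol.
M(CO) = 12.01 + 16.00 = 28.01 g/mol.
n(Zn) = 117.0 g / 65.38 g/mol = 1.790 mol.
From the equation the Zn:CO mole ratio is 1:1, so n(CO) = 1.790 × 1/1 = 1.790 mol.
Mass of CO = 1.790 mol × 28.01 g/mol = 50.12 g.

50.1 g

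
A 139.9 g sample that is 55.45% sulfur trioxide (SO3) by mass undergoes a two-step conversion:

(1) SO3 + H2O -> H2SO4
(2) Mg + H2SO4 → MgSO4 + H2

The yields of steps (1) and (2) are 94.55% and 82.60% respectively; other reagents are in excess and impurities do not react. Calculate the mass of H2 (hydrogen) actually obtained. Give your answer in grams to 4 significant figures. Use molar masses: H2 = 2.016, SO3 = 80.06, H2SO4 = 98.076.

Pure SO3 = 139.9 × 0.5545 = 77.575 g.
n(SO3) = 77.575 / 80.06 = 0.96896 mol.
Step 1 (SO3:H2SO4 = 1:1): theoretical n(H2SO4) = 0.96896 mol; at 94.55% yield, n(H2SO4) = 0.91615 mol.
Step 2 (H2SO4:H2 = 1:1): theoretical n(H2) = 0.91615 mol, so theoretical mass = 0.91615 × 2.016 = 1.8470 g.
At 82.60% yield, actual mass of H2 = 1.8470 × 0.8260 = 1.5256 g.

1.526 g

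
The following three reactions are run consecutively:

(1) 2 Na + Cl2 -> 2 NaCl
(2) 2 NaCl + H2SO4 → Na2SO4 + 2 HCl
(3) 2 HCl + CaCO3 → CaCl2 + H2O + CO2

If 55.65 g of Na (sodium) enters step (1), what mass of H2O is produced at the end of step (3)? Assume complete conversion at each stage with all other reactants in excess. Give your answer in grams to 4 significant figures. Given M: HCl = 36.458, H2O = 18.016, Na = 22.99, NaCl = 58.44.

n(Na) = 55.65 / 22.99 = 2.4206 mol.
Reaction (1): Na→NaCl ratio 2:2 ⇒ n(NaCl) = 2.4206 mol.
Reaction (2): NaCl→HCl ratio 2:2 ⇒ n(HCl) = 2.4206 mol.
Reaction (3): HCl→H2O ratio 2:1 ⇒ n(H2O) = 1.2103 mol.
Mass of H2O = 1.2103 × 18.016 = 21.805 g.

21.80 g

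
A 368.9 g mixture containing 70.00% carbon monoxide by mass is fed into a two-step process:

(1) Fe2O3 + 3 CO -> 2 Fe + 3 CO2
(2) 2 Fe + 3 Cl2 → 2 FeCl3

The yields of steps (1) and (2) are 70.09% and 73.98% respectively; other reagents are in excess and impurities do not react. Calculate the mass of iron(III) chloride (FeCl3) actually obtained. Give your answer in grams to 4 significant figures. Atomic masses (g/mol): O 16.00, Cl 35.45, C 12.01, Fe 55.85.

Pure CO = 368.9 × 0.7000 = 258.23 g.
M(CO) = 12.01 + 16.00 = 28.01 g/mol.
M(FeCl3) = 55.85 + 3(35.45) = 162.20 g/mol.
n(CO) = 258.23 / 28.01 = 9.2192 mol.
Step 1 (CO:Fe = 3:2): theoretical n(Fe) = 6.1461 mol; at 70.09% yield, n(Fe) = 4.3078 mol.
Step 2 (Fe:FeCl3 = 2:2): theoretical n(FeCl3) = 4.3078 mol, so theoretical mass = 4.3078 × 162.20 = 698.73 g.
At 73.98% yield, actual mass of FeCl3 = 698.73 × 0.7398 = 516.92 g.

516.9 g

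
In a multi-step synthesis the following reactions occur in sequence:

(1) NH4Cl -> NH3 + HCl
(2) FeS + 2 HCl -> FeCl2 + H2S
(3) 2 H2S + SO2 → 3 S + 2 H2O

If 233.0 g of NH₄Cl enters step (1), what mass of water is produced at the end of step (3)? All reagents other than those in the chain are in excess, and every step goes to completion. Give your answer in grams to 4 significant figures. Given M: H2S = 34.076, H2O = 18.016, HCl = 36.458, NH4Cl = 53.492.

39.24 g

n(NH4Cl) = 233.0 / 53.492 = 4.3558 mol.
Reaction (1): NH4Cl→HCl ratio 1:1 ⇒ n(HCl) = 4.3558 mol.
Reaction (2): HCl→H2S ratio 2:1 ⇒ n(H2S) = 2.1779 mol.
Reaction (3): H2S→H2O ratio 2:2 ⇒ n(H2O) = 2.1779 mol.
Mass of H2O = 2.1779 × 18.016 = 39.237 g.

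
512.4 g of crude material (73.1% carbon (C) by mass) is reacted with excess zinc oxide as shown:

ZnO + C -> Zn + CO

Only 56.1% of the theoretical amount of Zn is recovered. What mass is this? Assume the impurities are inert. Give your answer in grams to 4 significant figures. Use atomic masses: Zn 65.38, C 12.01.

Pure C available = 512.4 g × 0.731 = 374.56 g.
M(C) = 12.01 g/mol.
M(Zn) = 65.38 g/mol.
n(C) = 374.56 g / 12.01 g/mol = 31.188 mol.
From the equation the C:Zn mole ratio is 1:1, so n(Zn) = 31.188 × 1/1 = 31.188 mol.
Mass of Zn = 31.188 mol × 65.38 g/mol = 2039.1 g.
Actual mass collected = 2039.1 g × 0.561 = 1143.9 g.

1144 g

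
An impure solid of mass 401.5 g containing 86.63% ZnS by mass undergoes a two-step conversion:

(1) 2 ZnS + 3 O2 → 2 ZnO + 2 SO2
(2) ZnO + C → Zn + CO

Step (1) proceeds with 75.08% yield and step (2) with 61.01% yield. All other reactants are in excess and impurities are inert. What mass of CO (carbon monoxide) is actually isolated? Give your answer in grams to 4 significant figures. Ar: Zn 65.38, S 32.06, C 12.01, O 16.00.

45.80 g

Pure ZnS = 401.5 × 0.8663 = 347.82 g.
M(ZnS) = 65.38 + 32.06 = 97.44 g/mol.
M(CO) = 12.01 + 16.00 = 28.01 g/mol.
n(ZnS) = 347.82 / 97.44 = 3.5696 mol.
Step 1 (ZnS:ZnO = 2:2): theoretical n(ZnO) = 3.5696 mol; at 75.08% yield, n(ZnO) = 2.6800 mol.
Step 2 (ZnO:CO = 1:1): theoretical n(CO) = 2.6800 mol, so theoretical mass = 2.6800 × 28.01 = 75.068 g.
At 61.01% yield, actual mass of CO = 75.068 × 0.6101 = 45.799 g.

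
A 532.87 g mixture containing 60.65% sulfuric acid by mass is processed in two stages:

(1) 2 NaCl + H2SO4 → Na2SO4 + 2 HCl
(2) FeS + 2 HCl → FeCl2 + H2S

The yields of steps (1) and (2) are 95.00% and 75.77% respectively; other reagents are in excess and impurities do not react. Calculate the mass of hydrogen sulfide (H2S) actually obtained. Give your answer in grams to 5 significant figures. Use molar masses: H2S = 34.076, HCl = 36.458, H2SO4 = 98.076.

Pure H2SO4 = 532.87 × 0.6065 = 323.186 g.
n(H2SO4) = 323.186 / 98.076 = 3.29526 mol.
Step 1 (H2SO4:HCl = 1:2): theoretical n(HCl) = 6.59051 mol; at 95.00% yield, n(HCl) = 6.26099 mol.
Step 2 (HCl:H2S = 2:1): theoretical n(H2S) = 3.13049 mol, so theoretical mass = 3.13049 × 34.076 = 106.675 g.
At 75.77% yield, actual mass of H2S = 106.675 × 0.7577 = 80.8274 g.

80.827 g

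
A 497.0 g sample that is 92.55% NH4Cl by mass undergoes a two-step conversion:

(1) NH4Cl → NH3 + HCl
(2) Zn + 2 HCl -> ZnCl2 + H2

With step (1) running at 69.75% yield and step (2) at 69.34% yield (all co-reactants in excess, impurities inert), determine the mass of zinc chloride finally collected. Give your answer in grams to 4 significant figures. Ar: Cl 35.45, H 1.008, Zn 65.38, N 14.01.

Pure NH4Cl = 497.0 × 0.9255 = 459.97 g.
M(NH4Cl) = 14.01 + 4(1.008) + 35.45 = 53.492 g/mol.
M(ZnCl2) = 65.38 + 2(35.45) = 136.28 g/mol.
n(NH4Cl) = 459.97 / 53.492 = 8.5989 mol.
Step 1 (NH4Cl:HCl = 1:1): theoretical n(HCl) = 8.5989 mol; at 69.75% yield, n(HCl) = 5.9977 mol.
Step 2 (HCl:ZnCl2 = 2:1): theoretical n(ZnCl2) = 2.9989 mol, so theoretical mass = 2.9989 × 136.28 = 408.69 g.
At 69.34% yield, actual mass of ZnCl2 = 408.69 × 0.6934 = 283.38 g.

283.4 g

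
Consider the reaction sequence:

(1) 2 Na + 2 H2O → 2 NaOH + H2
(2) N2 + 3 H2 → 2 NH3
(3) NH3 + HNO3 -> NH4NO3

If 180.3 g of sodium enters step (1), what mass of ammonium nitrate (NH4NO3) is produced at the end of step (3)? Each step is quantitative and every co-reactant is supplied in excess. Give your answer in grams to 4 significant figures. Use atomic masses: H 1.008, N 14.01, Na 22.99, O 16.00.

M(Na) = 22.99 g/mol.
M(NH4NO3) = 2(14.01) + 4(1.008) + 3(16.00) = 80.052 g/mol.
n(Na) = 180.3 / 22.99 = 7.8425 mol.
Reaction (1): Na→H2 ratio 2:1 ⇒ n(H2) = 3.9213 mol.
Reaction (2): H2→NH3 ratio 3:2 ⇒ n(NH3) = 2.6142 mol.
Reaction (3): NH3→NH4NO3 ratio 1:1 ⇒ n(NH4NO3) = 2.6142 mol.
Mass of NH4NO3 = 2.6142 × 80.052 = 209.27 g.

209.3 g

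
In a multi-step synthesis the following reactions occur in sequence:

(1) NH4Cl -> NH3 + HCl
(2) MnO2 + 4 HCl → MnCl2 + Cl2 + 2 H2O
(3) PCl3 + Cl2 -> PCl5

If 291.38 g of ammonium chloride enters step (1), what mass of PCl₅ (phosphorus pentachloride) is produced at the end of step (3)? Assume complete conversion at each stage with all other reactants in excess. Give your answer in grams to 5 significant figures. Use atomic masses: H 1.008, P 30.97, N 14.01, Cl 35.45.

M(NH4Cl) = 14.01 + 4(1.008) + 35.45 = 53.492 g/mol.
M(PCl5) = 30.97 + 5(35.45) = 208.22 g/mol.
n(NH4Cl) = 291.38 / 53.492 = 5.44717 mol.
Reaction (1): NH4Cl→HCl ratio 1:1 ⇒ n(HCl) = 5.44717 mol.
Reaction (2): HCl→Cl2 ratio 4:1 ⇒ n(Cl2) = 1.36179 mol.
Reaction (3): Cl2→PCl5 ratio 1:1 ⇒ n(PCl5) = 1.36179 mol.
Mass of PCl5 = 1.36179 × 208.22 = 283.552 g.

283.55 g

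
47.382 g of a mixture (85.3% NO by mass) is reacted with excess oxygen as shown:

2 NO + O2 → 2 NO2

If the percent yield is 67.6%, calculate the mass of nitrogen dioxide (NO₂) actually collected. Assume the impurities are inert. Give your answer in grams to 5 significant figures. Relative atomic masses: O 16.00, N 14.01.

41.889 g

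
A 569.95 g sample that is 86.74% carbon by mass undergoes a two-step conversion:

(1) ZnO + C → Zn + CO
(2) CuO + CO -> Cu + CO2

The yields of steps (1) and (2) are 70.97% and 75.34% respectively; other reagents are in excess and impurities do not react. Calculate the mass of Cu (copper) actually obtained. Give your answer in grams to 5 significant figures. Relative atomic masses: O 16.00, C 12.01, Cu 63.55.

1398.7 g

Pure C = 569.95 × 0.8674 = 494.375 g.
M(C) = 12.01 g/mol.
M(Cu) = 63.55 g/mol.
n(C) = 494.375 / 12.01 = 41.1636 mol.
Step 1 (C:CO = 1:1): theoretical n(CO) = 41.1636 mol; at 70.97% yield, n(CO) = 29.2138 mol.
Step 2 (CO:Cu = 1:1): theoretical n(Cu) = 29.2138 mol, so theoretical mass = 29.2138 × 63.55 = 1856.54 g.
At 75.34% yield, actual mass of Cu = 1856.54 × 0.7534 = 1398.71 g.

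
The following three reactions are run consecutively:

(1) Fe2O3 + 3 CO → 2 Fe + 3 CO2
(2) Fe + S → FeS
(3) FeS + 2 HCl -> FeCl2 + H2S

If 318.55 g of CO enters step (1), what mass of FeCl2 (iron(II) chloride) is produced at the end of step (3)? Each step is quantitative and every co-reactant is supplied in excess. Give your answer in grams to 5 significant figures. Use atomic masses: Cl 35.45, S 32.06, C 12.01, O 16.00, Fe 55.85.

961.00 g

M(CO) = 12.01 + 16.00 = 28.01 g/mol.
M(FeCl2) = 55.85 + 2(35.45) = 126.75 g/mol.
n(CO) = 318.55 / 28.01 = 11.3727 mol.
Reaction (1): CO→Fe ratio 3:2 ⇒ n(Fe) = 7.58182 mol.
Reaction (2): Fe→FeS ratio 1:1 ⇒ n(FeS) = 7.58182 mol.
Reaction (3): FeS→FeCl2 ratio 1:1 ⇒ n(FeCl2) = 7.58182 mol.
Mass of FeCl2 = 7.58182 × 126.75 = 960.995 g.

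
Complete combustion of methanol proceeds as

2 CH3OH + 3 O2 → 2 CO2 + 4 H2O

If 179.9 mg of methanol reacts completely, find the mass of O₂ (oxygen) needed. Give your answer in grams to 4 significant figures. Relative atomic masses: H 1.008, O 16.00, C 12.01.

M(CH3OH) = 12.01 + 4(1.008) + 16.00 = 32.042 g/mol.
M(O2) = 2(16.00) = 32.00 g/mol.
Convert: 179.9 mg = 0.17990 g.
n(CH3OH) = 0.17990 g / 32.042 g/mol = 0.0056145 mol.
From the equation the CH3OH:O2 mole ratio is 2:3, so n(O2) = 0.0056145 × 3/2 = 0.0084218 mol.
Mass of O2 = 0.0084218 mol × 32.00 g/mol = 0.26950 g.

0.2695 g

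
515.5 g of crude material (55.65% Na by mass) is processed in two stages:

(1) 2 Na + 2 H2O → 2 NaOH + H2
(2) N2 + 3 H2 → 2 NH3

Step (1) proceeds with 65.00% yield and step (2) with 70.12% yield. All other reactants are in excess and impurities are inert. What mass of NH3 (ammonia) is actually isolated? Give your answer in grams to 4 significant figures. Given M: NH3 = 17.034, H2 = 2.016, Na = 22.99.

Pure Na = 515.5 × 0.5565 = 286.88 g.
n(Na) = 286.88 / 22.99 = 12.478 mol.
Step 1 (Na:H2 = 2:1): theoretical n(H2) = 6.2391 mol; at 65.00% yield, n(H2) = 4.0554 mol.
Step 2 (H2:NH3 = 3:2): theoretical n(NH3) = 2.7036 mol, so theoretical mass = 2.7036 × 17.034 = 46.054 g.
At 70.12% yield, actual mass of NH3 = 46.054 × 0.7012 = 32.293 g.

32.29 g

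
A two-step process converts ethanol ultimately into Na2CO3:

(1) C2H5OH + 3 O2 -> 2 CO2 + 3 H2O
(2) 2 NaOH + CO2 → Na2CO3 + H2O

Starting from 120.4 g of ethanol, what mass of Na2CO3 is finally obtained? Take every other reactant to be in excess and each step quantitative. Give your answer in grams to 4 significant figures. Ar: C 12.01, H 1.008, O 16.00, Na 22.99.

554.0 g

M(C2H5OH) = 2(12.01) + 6(1.008) + 16.00 = 46.068 g/mol.
M(Na2CO3) = 2(22.99) + 12.01 + 3(16.00) = 105.99 g/mol.
n(C2H5OH) = 120.40 / 46.068 = 2.6135 mol.
Step 1 gives a 1:2 ratio of C2H5OH to CO2, so n(CO2) = 5.2271 mol.
In step 2 the CO2:Na2CO3 ratio is 1:1, so n(Na2CO3) = 5.2271 mol.
Mass of Na2CO3 = 5.2271 × 105.99 = 554.02 g.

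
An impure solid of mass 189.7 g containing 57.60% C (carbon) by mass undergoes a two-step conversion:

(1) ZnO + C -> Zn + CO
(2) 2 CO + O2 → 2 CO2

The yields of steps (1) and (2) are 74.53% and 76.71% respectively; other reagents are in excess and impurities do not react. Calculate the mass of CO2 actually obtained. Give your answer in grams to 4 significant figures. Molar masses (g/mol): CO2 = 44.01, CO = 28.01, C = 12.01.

Pure C = 189.7 × 0.5760 = 109.27 g.
n(C) = 109.27 / 12.01 = 9.0980 mol.
Step 1 (C:CO = 1:1): theoretical n(CO) = 9.0980 mol; at 74.53% yield, n(CO) = 6.7808 mol.
Step 2 (CO:CO2 = 2:2): theoretical n(CO2) = 6.7808 mol, so theoretical mass = 6.7808 × 44.01 = 298.42 g.
At 76.71% yield, actual mass of CO2 = 298.42 × 0.7671 = 228.92 g.

228.9 g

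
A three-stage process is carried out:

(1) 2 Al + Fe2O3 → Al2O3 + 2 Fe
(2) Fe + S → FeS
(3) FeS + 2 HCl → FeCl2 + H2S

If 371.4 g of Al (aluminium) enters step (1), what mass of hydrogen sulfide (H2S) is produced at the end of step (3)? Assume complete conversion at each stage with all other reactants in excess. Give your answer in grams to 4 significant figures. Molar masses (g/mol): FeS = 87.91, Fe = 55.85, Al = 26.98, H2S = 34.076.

469.1 g

n(Al) = 371.4 / 26.98 = 13.766 mol.
Reaction (1): Al→Fe ratio 2:2 ⇒ n(Fe) = 13.766 mol.
Reaction (2): Fe→FeS ratio 1:1 ⇒ n(FeS) = 13.766 mol.
Reaction (3): FeS→H2S ratio 1:1 ⇒ n(H2S) = 13.766 mol.
Mass of H2S = 13.766 × 34.076 = 469.08 g.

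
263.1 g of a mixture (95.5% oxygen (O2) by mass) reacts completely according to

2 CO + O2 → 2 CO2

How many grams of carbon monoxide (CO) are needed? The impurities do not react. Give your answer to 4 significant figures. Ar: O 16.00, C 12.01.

439.9 g

Mass of pure O2 = 263.1 g × 0.955 = 251.26 g.
M(O2) = 2(16.00) = 32.00 g/mol.
M(CO) = 12.01 + 16.00 = 28.01 g/mol.
n(O2) = 251.26 g / 32.00 g/mol = 7.8519 mol.
From the equation the O2:CO mole ratio is 1:2, so n(CO) = 7.8519 × 2/1 = 15.704 mol.
Mass of CO = 15.704 mol × 28.01 g/mol = 439.86 g.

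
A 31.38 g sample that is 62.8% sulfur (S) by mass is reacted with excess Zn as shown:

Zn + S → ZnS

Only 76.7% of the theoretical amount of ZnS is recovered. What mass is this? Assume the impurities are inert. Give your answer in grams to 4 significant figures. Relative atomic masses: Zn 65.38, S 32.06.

45.94 g

Pure S available = 31.38 g × 0.628 = 19.707 g.
M(S) = 32.06 g/mol.
M(ZnS) = 65.38 + 32.06 = 97.44 g/mol.
n(S) = 19.707 g / 32.06 g/mol = 0.61468 mol.
From the equation the S:ZnS mole ratio is 1:1, so n(ZnS) = 0.61468 × 1/1 = 0.61468 mol.
Mass of ZnS = 0.61468 mol × 97.44 g/mol = 59.894 g.
Actual mass collected = 59.894 g × 0.767 = 45.939 g.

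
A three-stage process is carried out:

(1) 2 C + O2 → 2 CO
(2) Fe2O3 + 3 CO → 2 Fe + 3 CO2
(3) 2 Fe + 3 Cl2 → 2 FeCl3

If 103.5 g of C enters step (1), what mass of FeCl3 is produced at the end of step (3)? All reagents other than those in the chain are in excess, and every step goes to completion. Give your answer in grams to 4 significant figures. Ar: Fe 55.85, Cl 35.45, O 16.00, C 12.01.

M(C) = 12.01 g/mol.
M(FeCl3) = 55.85 + 3(35.45) = 162.20 g/mol.
n(C) = 103.5 / 12.01 = 8.6178 mol.
Reaction (1): C→CO ratio 2:2 ⇒ n(CO) = 8.6178 mol.
Reaction (2): CO→Fe ratio 3:2 ⇒ n(Fe) = 5.7452 mol.
Reaction (3): Fe→FeCl3 ratio 2:2 ⇒ n(FeCl3) = 5.7452 mol.
Mass of FeCl3 = 5.7452 × 162.20 = 931.87 g.

931.9 g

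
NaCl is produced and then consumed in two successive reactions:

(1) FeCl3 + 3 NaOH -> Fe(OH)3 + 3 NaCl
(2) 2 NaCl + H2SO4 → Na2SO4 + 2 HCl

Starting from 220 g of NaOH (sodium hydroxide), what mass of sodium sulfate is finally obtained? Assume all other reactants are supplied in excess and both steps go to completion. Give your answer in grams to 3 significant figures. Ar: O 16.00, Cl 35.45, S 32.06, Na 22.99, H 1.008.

391 g

M(NaOH) = 22.99 + 16.00 + 1.008 = 39.998 g/mol.
M(Na2SO4) = 2(22.99) + 32.06 + 4(16.00) = 142.04 g/mol.
n(NaOH) = 220.0 / 39.998 = 5.500 mol.
Step 1 gives a 3:3 ratio of NaOH to NaCl, so n(NaCl) = 5.500 mol.
In step 2 the NaCl:Na2SO4 ratio is 2:1, so n(Na2SO4) = 2.750 mol.
Mass of Na2SO4 = 2.750 × 142.04 = 390.6 g.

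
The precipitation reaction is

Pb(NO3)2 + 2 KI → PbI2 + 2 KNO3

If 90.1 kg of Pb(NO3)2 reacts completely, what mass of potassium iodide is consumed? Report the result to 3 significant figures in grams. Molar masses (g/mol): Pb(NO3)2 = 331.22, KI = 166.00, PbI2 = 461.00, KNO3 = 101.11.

Convert: 90.1 kg = 90100 g.
n(Pb(NO3)2) = 90100 g / 331.22 g/mol = 272.0 mol.
From the equation the Pb(NO3)2:KI mole ratio is 1:2, so n(KI) = 272.0 × 2/1 = 544.0 mol.
Mass of KI = 544.0 mol × 166.00 g/mol = 90310 g.

90300 g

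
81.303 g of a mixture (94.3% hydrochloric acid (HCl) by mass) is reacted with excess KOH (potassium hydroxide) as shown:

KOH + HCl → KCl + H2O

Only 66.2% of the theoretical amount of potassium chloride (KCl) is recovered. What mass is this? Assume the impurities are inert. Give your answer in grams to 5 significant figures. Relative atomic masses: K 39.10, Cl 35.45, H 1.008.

103.78 g

Pure HCl available = 81.303 g × 0.943 = 76.6687 g.
M(HCl) = 1.008 + 35.45 = 36.458 g/mol.
M(KCl) = 39.10 + 35.45 = 74.55 g/mol.
n(HCl) = 76.6687 g / 36.458 g/mol = 2.10293 mol.
From the equation the HCl:KCl mole ratio is 1:1, so n(KCl) = 2.10293 × 1/1 = 2.10293 mol.
Mass of KCl = 2.10293 mol × 74.55 g/mol = 156.774 g.
Actual mass collected = 156.774 g × 0.662 = 103.784 g.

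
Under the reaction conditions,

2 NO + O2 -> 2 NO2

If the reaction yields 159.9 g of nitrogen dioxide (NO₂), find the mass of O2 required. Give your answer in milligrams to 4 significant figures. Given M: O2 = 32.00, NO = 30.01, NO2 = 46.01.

55610 mg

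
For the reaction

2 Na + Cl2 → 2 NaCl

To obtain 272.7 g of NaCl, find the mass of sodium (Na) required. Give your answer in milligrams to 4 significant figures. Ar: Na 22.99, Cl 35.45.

M(NaCl) = 22.99 + 35.45 = 58.44 g/mol.
M(Na) = 22.99 g/mol.
n(NaCl) = 272.70 g / 58.44 g/mol = 4.6663 mol.
From the equation the NaCl:Na mole ratio is 2:2, so n(Na) = 4.6663 × 2/2 = 4.6663 mol.
Mass of Na = 4.6663 mol × 22.99 g/mol = 107.28 g.
Converting to mg: 107.28 g = 107300 mg.

107300 mg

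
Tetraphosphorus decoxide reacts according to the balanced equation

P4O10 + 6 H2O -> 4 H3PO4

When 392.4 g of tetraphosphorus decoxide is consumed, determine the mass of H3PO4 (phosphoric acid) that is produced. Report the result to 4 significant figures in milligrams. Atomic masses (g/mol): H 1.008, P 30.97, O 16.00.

541800 mg

M(P4O10) = 4(30.97) + 10(16.00) = 283.88 g/mol.
M(H3PO4) = 3(1.008) + 30.97 + 4(16.00) = 97.994 g/mol.
n(P4O10) = 392.40 g / 283.88 g/mol = 1.3823 mol.
From the equation the P4O10:H3PO4 mole ratio is 1:4, so n(H3PO4) = 1.3823 × 4/1 = 5.5291 mol.
Mass of H3PO4 = 5.5291 mol × 97.994 g/mol = 541.82 g.
Converting to mg: 541.82 g = 541800 mg.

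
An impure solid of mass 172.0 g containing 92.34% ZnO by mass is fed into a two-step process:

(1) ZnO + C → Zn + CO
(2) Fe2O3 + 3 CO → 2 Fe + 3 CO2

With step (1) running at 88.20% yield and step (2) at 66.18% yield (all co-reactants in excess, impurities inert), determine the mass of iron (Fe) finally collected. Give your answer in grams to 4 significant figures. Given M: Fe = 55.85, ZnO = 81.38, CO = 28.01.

Pure ZnO = 172.0 × 0.9234 = 158.82 g.
n(ZnO) = 158.82 / 81.38 = 1.9516 mol.
Step 1 (ZnO:CO = 1:1): theoretical n(CO) = 1.9516 mol; at 88.20% yield, n(CO) = 1.7214 mol.
Step 2 (CO:Fe = 3:2): theoretical n(Fe) = 1.1476 mol, so theoretical mass = 1.1476 × 55.85 = 64.092 g.
At 66.18% yield, actual mass of Fe = 64.092 × 0.6618 = 42.416 g.

42.42 g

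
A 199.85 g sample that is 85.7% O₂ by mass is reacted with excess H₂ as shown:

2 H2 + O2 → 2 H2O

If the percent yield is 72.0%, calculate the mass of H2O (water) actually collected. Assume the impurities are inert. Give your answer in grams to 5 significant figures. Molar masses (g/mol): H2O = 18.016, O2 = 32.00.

Pure O2 available = 199.85 g × 0.857 = 171.271 g.
n(O2) = 171.271 g / 32.00 g/mol = 5.35223 mol.
From the equation the O2:H2O mole ratio is 1:2, so n(H2O) = 5.35223 × 2/1 = 10.7045 mol.
Mass of H2O = 10.7045 mol × 18.016 g/mol = 192.852 g.
Actual mass collected = 192.852 g × 0.720 = 138.853 g.

138.85 g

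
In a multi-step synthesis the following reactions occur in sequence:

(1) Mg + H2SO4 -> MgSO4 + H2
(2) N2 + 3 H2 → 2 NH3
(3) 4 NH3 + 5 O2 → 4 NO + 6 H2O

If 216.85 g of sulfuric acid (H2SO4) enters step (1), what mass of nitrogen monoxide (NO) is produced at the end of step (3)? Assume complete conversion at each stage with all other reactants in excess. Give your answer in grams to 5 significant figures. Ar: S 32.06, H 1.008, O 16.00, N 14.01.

M(H2SO4) = 2(1.008) + 32.06 + 4(16.00) = 98.076 g/mol.
M(NO) = 14.01 + 16.00 = 30.01 g/mol.
n(H2SO4) = 216.85 / 98.076 = 2.21104 mol.
Reaction (1): H2SO4→H2 ratio 1:1 ⇒ n(H2) = 2.21104 mol.
Reaction (2): H2→NH3 ratio 3:2 ⇒ n(NH3) = 1.47403 mol.
Reaction (3): NH3→NO ratio 4:4 ⇒ n(NO) = 1.47403 mol.
Mass of NO = 1.47403 × 30.01 = 44.2355 g.

44.236 g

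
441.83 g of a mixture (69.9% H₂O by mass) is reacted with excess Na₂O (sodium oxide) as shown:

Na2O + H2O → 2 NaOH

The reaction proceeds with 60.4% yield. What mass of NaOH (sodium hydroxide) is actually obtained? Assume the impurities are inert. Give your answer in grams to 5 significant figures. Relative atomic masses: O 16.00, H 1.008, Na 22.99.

828.28 g

Pure H2O available = 441.83 g × 0.699 = 308.839 g.
M(H2O) = 2(1.008) + 16.00 = 18.016 g/mol.
M(NaOH) = 22.99 + 16.00 + 1.008 = 39.998 g/mol.
n(H2O) = 308.839 g / 18.016 g/mol = 17.1425 mol.
From the equation the H2O:NaOH mole ratio is 1:2, so n(NaOH) = 17.1425 × 2/1 = 34.2850 mol.
Mass of NaOH = 34.2850 mol × 39.998 g/mol = 1371.33 g.
Actual mass collected = 1371.33 g × 0.604 = 828.284 g.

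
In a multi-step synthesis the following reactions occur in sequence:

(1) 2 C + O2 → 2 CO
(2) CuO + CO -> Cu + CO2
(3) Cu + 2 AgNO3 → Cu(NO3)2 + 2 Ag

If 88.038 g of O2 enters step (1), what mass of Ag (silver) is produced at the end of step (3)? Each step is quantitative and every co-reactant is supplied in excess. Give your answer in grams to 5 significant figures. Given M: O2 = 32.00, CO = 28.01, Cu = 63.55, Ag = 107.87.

1187.1 g

n(O2) = 88.038 / 32.00 = 2.75119 mol.
Reaction (1): O2→CO ratio 1:2 ⇒ n(CO) = 5.50237 mol.
Reaction (2): CO→Cu ratio 1:1 ⇒ n(Cu) = 5.50237 mol.
Reaction (3): Cu→Ag ratio 1:2 ⇒ n(Ag) = 11.0047 mol.
Mass of Ag = 11.0047 × 107.87 = 1187.08 g.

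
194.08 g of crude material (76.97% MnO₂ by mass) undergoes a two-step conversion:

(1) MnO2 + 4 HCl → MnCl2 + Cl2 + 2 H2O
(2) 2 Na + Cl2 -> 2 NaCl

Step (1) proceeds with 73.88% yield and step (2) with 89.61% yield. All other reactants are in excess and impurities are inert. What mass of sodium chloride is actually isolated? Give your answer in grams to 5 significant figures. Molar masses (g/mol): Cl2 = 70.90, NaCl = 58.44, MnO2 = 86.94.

Pure MnO2 = 194.08 × 0.7697 = 149.383 g.
n(MnO2) = 149.383 / 86.94 = 1.71824 mol.
Step 1 (MnO2:Cl2 = 1:1): theoretical n(Cl2) = 1.71824 mol; at 73.88% yield, n(Cl2) = 1.26943 mol.
Step 2 (Cl2:NaCl = 1:2): theoretical n(NaCl) = 2.53886 mol, so theoretical mass = 2.53886 × 58.44 = 148.371 g.
At 89.61% yield, actual mass of NaCl = 148.371 × 0.8961 = 132.955 g.

132.96 g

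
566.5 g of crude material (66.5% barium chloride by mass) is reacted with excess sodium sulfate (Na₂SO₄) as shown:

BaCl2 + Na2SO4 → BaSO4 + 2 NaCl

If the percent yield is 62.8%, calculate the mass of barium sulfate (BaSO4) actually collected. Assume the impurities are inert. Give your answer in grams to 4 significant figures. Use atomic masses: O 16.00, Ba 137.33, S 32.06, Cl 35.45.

Pure BaCl2 available = 566.5 g × 0.665 = 376.72 g.
M(BaCl2) = 137.33 + 2(35.45) = 208.23 g/mol.
M(BaSO4) = 137.33 + 32.06 + 4(16.00) = 233.39 g/mol.
n(BaCl2) = 376.72 g / 208.23 g/mol = 1.8092 mol.
From the equation the BaCl2:BaSO4 mole ratio is 1:1, so n(BaSO4) = 1.8092 × 1/1 = 1.8092 mol.
Mass of BaSO4 = 1.8092 mol × 233.39 g/mol = 422.24 g.
Actual mass collected = 422.24 g × 0.628 = 265.17 g.

265.2 g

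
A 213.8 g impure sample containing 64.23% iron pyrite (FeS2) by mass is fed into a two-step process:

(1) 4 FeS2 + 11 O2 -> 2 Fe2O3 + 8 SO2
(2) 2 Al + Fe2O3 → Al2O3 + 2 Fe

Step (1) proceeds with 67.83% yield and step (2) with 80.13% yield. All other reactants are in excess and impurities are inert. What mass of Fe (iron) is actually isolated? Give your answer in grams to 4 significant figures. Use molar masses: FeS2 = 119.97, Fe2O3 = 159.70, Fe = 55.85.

Pure FeS2 = 213.8 × 0.6423 = 137.32 g.
n(FeS2) = 137.32 / 119.97 = 1.1447 mol.
Step 1 (FeS2:Fe2O3 = 4:2): theoretical n(Fe2O3) = 0.57233 mol; at 67.83% yield, n(Fe2O3) = 0.38821 mol.
Step 2 (Fe2O3:Fe = 1:2): theoretical n(Fe) = 0.77642 mol, so theoretical mass = 0.77642 × 55.85 = 43.363 g.
At 80.13% yield, actual mass of Fe = 43.363 × 0.8013 = 34.747 g.

34.75 g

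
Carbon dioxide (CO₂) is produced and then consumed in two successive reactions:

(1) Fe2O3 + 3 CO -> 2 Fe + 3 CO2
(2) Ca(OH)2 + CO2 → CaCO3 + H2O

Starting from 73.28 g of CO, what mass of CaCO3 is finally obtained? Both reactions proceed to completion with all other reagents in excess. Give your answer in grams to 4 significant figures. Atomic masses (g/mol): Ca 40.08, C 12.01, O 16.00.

261.9 g

M(CO) = 12.01 + 16.00 = 28.01 g/mol.
M(CaCO3) = 40.08 + 12.01 + 3(16.00) = 100.09 g/mol.
n(CO) = 73.280 / 28.01 = 2.6162 mol.
Step 1 gives a 3:3 ratio of CO to CO2, so n(CO2) = 2.6162 mol.
In step 2 the CO2:CaCO3 ratio is 1:1, so n(CaCO3) = 2.6162 mol.
Mass of CaCO3 = 2.6162 × 100.09 = 261.86 g.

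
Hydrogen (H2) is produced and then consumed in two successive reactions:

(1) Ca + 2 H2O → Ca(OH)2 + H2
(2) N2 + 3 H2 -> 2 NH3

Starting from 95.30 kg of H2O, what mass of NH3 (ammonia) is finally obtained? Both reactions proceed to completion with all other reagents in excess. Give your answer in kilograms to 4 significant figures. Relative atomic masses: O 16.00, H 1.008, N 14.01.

M(H2O) = 2(1.008) + 16.00 = 18.016 g/mol.
M(NH3) = 14.01 + 3(1.008) = 17.034 g/mol.
95.30 kg = 95300 g.
n(H2O) = 95300 / 18.016 = 5289.7 mol.
Step 1 gives a 2:1 ratio of H2O to H2, so n(H2) = 2644.9 mol.
In step 2 the H2:NH3 ratio is 3:2, so n(NH3) = 1763.2 mol.
Mass of NH3 = 1763.2 × 17.034 = 30035 g = 30.04 kg.

30.04 kg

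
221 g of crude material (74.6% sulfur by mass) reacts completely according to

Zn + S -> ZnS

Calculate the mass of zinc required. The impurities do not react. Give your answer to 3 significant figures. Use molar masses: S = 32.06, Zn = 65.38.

336 g

Mass of pure S = 221 g × 0.746 = 164.9 g.
n(S) = 164.9 g / 32.06 g/mol = 5.142 mol.
From the equation the S:Zn mole ratio is 1:1, so n(Zn) = 5.142 × 1/1 = 5.142 mol.
Mass of Zn = 5.142 mol × 65.38 g/mol = 336.2 g.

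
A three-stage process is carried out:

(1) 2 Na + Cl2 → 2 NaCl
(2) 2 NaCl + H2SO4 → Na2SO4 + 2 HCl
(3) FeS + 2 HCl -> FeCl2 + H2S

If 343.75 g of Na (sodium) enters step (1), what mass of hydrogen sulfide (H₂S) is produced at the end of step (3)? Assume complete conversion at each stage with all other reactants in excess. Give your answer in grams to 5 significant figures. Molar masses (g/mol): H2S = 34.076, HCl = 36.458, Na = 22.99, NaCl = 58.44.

n(Na) = 343.75 / 22.99 = 14.9522 mol.
Reaction (1): Na→NaCl ratio 2:2 ⇒ n(NaCl) = 14.9522 mol.
Reaction (2): NaCl→HCl ratio 2:2 ⇒ n(HCl) = 14.9522 mol.
Reaction (3): HCl→H2S ratio 2:1 ⇒ n(H2S) = 7.47608 mol.
Mass of H2S = 7.47608 × 34.076 = 254.755 g.

254.75 g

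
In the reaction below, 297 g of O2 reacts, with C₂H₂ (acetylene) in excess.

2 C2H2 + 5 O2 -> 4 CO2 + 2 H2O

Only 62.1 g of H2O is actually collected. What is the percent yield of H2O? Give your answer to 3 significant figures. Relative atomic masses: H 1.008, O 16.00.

M(O2) = 2(16.00) = 32.00 g/mol.
M(H2O) = 2(1.008) + 16.00 = 18.016 g/mol.
n(O2) = 297.0 g / 32.00 g/mol = 9.281 mol.
From the equation the O2:H2O mole ratio is 5:2, so n(H2O) = 9.281 × 2/5 = 3.712 mol.
Mass of H2O = 3.712 mol × 18.016 g/mol = 66.88 g.
This is the theoretical yield. Percent yield = 62.1 g / 66.88 g × 100% = 92.85%.

92.8 %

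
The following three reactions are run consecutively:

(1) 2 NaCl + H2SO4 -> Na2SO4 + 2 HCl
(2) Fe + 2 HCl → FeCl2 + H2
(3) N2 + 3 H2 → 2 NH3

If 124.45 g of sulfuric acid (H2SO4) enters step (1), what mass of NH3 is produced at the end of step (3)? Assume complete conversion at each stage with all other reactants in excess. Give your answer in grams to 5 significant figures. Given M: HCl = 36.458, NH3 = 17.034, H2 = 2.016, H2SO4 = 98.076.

n(H2SO4) = 124.45 / 98.076 = 1.26891 mol.
Reaction (1): H2SO4→HCl ratio 1:2 ⇒ n(HCl) = 2.53783 mol.
Reaction (2): HCl→H2 ratio 2:1 ⇒ n(H2) = 1.26891 mol.
Reaction (3): H2→NH3 ratio 3:2 ⇒ n(NH3) = 0.845943 mol.
Mass of NH3 = 0.845943 × 17.034 = 14.4098 g.

14.410 g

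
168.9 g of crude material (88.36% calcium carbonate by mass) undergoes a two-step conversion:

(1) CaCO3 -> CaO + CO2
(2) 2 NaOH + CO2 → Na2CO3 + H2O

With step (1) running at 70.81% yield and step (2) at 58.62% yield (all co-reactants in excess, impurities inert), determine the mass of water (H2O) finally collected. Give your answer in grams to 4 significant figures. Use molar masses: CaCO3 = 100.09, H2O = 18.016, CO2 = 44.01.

Pure CaCO3 = 168.9 × 0.8836 = 149.24 g.
n(CaCO3) = 149.24 / 100.09 = 1.4911 mol.
Step 1 (CaCO3:CO2 = 1:1): theoretical n(CO2) = 1.4911 mol; at 70.81% yield, n(CO2) = 1.0558 mol.
Step 2 (CO2:H2O = 1:1): theoretical n(H2O) = 1.0558 mol, so theoretical mass = 1.0558 × 18.016 = 19.022 g.
At 58.62% yield, actual mass of H2O = 19.022 × 0.5862 = 11.150 g.

11.15 g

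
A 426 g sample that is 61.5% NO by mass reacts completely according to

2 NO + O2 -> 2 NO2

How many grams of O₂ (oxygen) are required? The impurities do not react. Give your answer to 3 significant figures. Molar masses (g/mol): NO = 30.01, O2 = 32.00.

140 g

Mass of pure NO = 426 g × 0.615 = 262.0 g.
n(NO) = 262.0 g / 30.01 g/mol = 8.730 mol.
From the equation the NO:O2 mole ratio is 2:1, so n(O2) = 8.730 × 1/2 = 4.365 mol.
Mass of O2 = 4.365 mol × 32.00 g/mol = 139.7 g.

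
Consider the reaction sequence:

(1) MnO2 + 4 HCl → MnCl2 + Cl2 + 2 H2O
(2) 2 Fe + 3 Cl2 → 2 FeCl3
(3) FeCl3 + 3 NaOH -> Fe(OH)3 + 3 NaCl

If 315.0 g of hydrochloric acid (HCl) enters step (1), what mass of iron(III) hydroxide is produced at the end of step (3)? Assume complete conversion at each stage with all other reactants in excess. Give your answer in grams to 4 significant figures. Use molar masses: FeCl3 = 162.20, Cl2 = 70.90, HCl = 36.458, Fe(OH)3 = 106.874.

n(HCl) = 315.0 / 36.458 = 8.6401 mol.
Reaction (1): HCl→Cl2 ratio 4:1 ⇒ n(Cl2) = 2.1600 mol.
Reaction (2): Cl2→FeCl3 ratio 3:2 ⇒ n(FeCl3) = 1.4400 mol.
Reaction (3): FeCl3→Fe(OH)3 ratio 1:1 ⇒ n(Fe(OH)3) = 1.4400 mol.
Mass of Fe(OH)3 = 1.4400 × 106.874 = 153.90 g.

153.9 g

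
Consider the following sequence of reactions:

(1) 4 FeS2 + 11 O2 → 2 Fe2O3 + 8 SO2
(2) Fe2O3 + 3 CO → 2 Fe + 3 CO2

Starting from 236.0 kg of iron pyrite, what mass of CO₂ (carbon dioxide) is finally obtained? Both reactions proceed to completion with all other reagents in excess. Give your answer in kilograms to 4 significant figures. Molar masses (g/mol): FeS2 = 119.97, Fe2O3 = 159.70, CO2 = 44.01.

129.9 kg

236.0 kg = 236000 g.
n(FeS2) = 236000 / 119.97 = 1967.2 mol.
Step 1 gives a 4:2 ratio of FeS2 to Fe2O3, so n(Fe2O3) = 983.58 mol.
In step 2 the Fe2O3:CO2 ratio is 1:3, so n(CO2) = 2950.7 mol.
Mass of CO2 = 2950.7 × 44.01 = 129860 g = 129.9 kg.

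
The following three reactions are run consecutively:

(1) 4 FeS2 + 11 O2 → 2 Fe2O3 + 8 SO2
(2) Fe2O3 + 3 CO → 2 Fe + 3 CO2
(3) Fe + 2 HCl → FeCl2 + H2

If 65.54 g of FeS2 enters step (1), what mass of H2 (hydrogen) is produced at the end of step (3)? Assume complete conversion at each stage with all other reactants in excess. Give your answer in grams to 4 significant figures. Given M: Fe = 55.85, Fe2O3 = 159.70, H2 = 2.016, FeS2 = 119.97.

1.101 g

n(FeS2) = 65.54 / 119.97 = 0.54630 mol.
Reaction (1): FeS2→Fe2O3 ratio 4:2 ⇒ n(Fe2O3) = 0.27315 mol.
Reaction (2): Fe2O3→Fe ratio 1:2 ⇒ n(Fe) = 0.54630 mol.
Reaction (3): Fe→H2 ratio 1:1 ⇒ n(H2) = 0.54630 mol.
Mass of H2 = 0.54630 × 2.016 = 1.1013 g.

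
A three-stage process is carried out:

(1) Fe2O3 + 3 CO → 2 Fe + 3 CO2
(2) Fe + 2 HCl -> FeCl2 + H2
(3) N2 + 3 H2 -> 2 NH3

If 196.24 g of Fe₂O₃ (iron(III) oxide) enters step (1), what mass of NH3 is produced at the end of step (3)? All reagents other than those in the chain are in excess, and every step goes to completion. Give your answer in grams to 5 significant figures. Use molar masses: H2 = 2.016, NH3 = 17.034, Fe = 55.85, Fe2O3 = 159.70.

27.909 g

n(Fe2O3) = 196.24 / 159.70 = 1.22880 mol.
Reaction (1): Fe2O3→Fe ratio 1:2 ⇒ n(Fe) = 2.45761 mol.
Reaction (2): Fe→H2 ratio 1:1 ⇒ n(H2) = 2.45761 mol.
Reaction (3): H2→NH3 ratio 3:2 ⇒ n(NH3) = 1.63841 mol.
Mass of NH3 = 1.63841 × 17.034 = 27.9086 g.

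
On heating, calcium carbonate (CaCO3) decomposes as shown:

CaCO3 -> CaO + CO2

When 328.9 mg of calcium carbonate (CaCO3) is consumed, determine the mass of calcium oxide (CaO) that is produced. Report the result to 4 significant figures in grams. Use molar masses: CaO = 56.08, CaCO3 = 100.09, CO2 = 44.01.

0.1843 g

Convert: 328.9 mg = 0.32890 g.
n(CaCO3) = 0.32890 g / 100.09 g/mol = 0.0032860 mol.
From the equation the CaCO3:CaO mole ratio is 1:1, so n(CaO) = 0.0032860 × 1/1 = 0.0032860 mol.
Mass of CaO = 0.0032860 mol × 56.08 g/mol = 0.18428 g.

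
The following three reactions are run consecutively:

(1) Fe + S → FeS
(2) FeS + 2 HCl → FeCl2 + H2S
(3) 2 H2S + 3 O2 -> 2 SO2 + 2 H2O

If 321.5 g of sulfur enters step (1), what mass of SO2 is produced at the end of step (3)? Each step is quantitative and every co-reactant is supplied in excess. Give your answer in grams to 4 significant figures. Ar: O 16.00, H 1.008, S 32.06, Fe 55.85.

M(S) = 32.06 g/mol.
M(SO2) = 32.06 + 2(16.00) = 64.06 g/mol.
n(S) = 321.5 / 32.06 = 10.028 mol.
Reaction (1): S→FeS ratio 1:1 ⇒ n(FeS) = 10.028 mol.
Reaction (2): FeS→H2S ratio 1:1 ⇒ n(H2S) = 10.028 mol.
Reaction (3): H2S→SO2 ratio 2:2 ⇒ n(SO2) = 10.028 mol.
Mass of SO2 = 10.028 × 64.06 = 642.40 g.

642.4 g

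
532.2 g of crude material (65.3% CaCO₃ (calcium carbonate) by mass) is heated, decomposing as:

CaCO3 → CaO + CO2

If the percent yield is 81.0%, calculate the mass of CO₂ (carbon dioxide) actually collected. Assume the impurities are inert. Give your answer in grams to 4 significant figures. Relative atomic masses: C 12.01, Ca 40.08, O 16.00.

123.8 g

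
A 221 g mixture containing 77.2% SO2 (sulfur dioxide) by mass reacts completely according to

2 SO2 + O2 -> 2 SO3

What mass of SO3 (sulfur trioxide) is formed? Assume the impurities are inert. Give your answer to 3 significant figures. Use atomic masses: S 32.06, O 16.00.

Mass of pure SO2 = 221 g × 0.772 = 170.6 g.
M(SO2) = 32.06 + 2(16.00) = 64.06 g/mol.
M(SO3) = 32.06 + 3(16.00) = 80.06 g/mol.
n(SO2) = 170.6 g / 64.06 g/mol = 2.663 mol.
From the equation the SO2:SO3 mole ratio is 2:2, so n(SO3) = 2.663 × 2/2 = 2.663 mol.
Mass of SO3 = 2.663 mol × 80.06 g/mol = 213.2 g.

213 g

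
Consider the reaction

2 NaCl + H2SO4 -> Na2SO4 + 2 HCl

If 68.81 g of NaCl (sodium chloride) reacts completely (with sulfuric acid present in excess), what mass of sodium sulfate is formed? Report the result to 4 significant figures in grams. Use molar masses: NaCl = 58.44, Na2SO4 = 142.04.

n(NaCl) = 68.810 g / 58.44 g/mol = 1.1774 mol.
From the equation the NaCl:Na2SO4 mole ratio is 2:1, so n(Na2SO4) = 1.1774 × 1/2 = 0.58872 mol.
Mass of Na2SO4 = 0.58872 mol × 142.04 g/mol = 83.622 g.

83.62 g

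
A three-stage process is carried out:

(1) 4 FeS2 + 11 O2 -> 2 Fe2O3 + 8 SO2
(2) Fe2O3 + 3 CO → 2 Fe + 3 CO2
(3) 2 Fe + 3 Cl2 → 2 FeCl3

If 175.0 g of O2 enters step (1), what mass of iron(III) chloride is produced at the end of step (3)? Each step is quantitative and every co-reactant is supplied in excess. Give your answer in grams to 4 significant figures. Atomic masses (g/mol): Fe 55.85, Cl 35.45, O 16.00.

M(O2) = 2(16.00) = 32.00 g/mol.
M(FeCl3) = 55.85 + 3(35.45) = 162.20 g/mol.
n(O2) = 175.0 / 32.00 = 5.4688 mol.
Reaction (1): O2→Fe2O3 ratio 11:2 ⇒ n(Fe2O3) = 0.99432 mol.
Reaction (2): Fe2O3→Fe ratio 1:2 ⇒ n(Fe) = 1.9886 mol.
Reaction (3): Fe→FeCl3 ratio 2:2 ⇒ n(FeCl3) = 1.9886 mol.
Mass of FeCl3 = 1.9886 × 162.20 = 322.56 g.

322.6 g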